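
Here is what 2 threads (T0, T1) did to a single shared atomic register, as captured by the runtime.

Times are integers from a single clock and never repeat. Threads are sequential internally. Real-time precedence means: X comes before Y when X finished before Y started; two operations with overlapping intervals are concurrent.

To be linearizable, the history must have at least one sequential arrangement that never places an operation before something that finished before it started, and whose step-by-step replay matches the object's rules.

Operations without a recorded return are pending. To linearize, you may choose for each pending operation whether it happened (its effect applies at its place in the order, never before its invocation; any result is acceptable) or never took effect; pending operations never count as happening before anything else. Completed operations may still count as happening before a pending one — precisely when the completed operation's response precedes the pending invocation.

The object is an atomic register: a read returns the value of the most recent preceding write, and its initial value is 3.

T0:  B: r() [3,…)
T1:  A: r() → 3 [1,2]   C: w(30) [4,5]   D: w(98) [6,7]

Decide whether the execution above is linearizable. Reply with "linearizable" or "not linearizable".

linearizable

one valid linearization: A, B, C, D
1. A r() → 3, leaving value 3
2. B r() (pending, included), leaving value 3
3. C w(30), leaving value 30
4. D w(98), leaving value 98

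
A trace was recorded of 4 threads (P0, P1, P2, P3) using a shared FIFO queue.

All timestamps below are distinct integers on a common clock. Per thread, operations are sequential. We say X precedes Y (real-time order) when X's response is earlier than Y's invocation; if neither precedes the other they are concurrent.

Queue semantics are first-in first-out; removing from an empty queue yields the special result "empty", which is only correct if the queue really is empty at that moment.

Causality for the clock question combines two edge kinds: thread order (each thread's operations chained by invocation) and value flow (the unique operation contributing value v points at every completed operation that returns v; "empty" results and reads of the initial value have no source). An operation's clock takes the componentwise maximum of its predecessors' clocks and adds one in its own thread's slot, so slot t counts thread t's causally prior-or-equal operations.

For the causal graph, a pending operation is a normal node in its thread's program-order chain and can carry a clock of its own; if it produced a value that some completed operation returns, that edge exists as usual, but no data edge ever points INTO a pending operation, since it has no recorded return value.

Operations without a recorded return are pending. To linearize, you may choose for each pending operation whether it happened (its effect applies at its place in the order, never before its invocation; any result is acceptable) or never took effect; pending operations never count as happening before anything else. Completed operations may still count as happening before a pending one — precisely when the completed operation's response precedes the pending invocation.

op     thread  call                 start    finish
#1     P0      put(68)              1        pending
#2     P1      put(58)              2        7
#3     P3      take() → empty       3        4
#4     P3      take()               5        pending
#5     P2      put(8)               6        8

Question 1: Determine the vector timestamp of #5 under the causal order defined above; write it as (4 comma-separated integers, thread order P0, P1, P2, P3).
Answer: (0, 0, 1, 0)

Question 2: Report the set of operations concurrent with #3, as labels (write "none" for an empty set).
Answer: #1, #2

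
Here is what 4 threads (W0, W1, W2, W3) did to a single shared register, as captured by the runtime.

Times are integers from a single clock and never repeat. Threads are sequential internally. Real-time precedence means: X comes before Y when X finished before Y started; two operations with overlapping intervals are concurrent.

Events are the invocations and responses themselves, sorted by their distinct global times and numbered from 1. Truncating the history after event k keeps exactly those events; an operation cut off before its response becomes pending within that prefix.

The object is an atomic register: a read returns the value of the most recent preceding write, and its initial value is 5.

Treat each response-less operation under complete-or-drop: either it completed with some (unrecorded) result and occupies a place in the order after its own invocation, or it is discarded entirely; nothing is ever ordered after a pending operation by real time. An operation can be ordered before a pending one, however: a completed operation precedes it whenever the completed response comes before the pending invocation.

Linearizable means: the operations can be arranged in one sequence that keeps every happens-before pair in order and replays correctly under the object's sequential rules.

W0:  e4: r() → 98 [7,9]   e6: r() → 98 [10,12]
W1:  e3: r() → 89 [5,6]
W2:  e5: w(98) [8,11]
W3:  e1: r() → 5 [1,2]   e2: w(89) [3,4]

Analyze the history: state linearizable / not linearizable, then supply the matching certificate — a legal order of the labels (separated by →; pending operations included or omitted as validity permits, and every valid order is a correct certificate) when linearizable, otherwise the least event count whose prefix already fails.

1. e1 r() → 5, leaving value 5
2. e2 w(89), leaving value 89
3. e3 r() → 89, leaving value 89
4. e5 w(98), leaving value 98
5. e4 r() → 98, leaving value 98
6. e6 r() → 98, leaving value 98

linearizable — witness: e1 → e2 → e3 → e5 → e4 → e6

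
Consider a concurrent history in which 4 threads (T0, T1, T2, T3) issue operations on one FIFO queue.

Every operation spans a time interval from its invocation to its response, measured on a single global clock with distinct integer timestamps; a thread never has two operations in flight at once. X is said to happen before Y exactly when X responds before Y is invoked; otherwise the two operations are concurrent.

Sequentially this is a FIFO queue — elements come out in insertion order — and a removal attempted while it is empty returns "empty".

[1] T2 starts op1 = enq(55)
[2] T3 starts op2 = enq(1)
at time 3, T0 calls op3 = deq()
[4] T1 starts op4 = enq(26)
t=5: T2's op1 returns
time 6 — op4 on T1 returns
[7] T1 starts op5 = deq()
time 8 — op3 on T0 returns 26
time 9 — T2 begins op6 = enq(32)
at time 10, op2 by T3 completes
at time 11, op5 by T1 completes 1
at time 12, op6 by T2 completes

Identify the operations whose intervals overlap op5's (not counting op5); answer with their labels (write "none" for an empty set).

op2, op3, op6

op5 spans [7,11]; an op avoiding the whole window 7..11 is ordered, any other is concurrent
op1 [1,5]: before
op2 [2,10]: concurrent
op3 [3,8]: concurrent
op4 [4,6]: before
op6 [9,12]: concurrent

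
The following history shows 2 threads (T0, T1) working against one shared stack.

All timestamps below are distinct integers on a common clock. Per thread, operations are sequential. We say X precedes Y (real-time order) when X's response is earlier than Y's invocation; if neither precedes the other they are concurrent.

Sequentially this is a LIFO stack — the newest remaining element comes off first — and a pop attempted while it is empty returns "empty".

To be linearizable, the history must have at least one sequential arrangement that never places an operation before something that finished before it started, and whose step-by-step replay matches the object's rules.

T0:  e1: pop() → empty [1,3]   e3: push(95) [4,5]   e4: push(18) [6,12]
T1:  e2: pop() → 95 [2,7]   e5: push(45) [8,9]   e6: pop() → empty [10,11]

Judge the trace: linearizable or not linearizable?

not linearizable

prefix check: 1..10 passes, 1..11 fails once e6's time-11 response joins
real-time-consistent orders of the 5 completed operations: 3 — all fail the stack replay
include/drop combinations of the 1 pending operation (e4) were all tried; none helps
for example e1, e2, e3, e5, e6 (pending dropped) fails at step 2: e2 pop() → 95 is not legal there
for example e1, e3, e2, e5, e6 (pending dropped) fails at step 5: e6 pop() → empty is not legal there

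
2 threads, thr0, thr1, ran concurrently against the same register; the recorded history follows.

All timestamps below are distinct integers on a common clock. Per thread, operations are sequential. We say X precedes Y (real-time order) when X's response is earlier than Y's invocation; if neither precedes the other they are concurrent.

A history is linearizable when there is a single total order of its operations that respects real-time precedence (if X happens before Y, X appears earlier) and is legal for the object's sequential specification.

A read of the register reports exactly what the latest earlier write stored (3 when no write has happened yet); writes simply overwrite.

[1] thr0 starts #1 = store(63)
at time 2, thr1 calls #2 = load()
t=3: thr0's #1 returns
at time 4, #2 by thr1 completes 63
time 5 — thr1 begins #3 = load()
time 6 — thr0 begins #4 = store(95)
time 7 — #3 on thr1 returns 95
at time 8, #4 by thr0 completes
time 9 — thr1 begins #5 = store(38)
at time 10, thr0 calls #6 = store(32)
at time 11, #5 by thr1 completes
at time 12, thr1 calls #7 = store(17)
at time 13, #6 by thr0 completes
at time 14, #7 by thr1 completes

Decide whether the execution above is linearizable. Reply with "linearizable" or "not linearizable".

linearizable

one valid linearization: #1, #2, #4, #3, #5, #6, #7
step 1: #1 store(63) — value 63
step 2: #2 load() → 63 — value 63
step 3: #4 store(95) — value 95
step 4: #3 load() → 95 — value 95
step 5: #5 store(38) — value 38
step 6: #6 store(32) — value 32
step 7: #7 store(17) — value 17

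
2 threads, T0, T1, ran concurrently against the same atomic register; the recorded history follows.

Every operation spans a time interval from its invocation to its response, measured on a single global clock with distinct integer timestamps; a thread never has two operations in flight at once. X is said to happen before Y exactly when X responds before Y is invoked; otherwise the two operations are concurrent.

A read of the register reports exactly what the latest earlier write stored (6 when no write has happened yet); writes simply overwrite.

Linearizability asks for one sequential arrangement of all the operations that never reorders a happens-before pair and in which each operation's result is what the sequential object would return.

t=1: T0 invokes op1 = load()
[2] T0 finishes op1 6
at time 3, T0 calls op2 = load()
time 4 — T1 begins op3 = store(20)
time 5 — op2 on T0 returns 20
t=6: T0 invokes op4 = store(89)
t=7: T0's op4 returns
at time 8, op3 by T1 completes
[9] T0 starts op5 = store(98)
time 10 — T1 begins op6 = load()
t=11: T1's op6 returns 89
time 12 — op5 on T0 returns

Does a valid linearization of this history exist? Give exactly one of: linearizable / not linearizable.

linearizable

a witness: op1, op3, op2, op4, op6, op5
step 1: op1 load() → 6 — value 6
step 2: op3 store(20) — value 20
step 3: op2 load() → 20 — value 20
step 4: op4 store(89) — value 89
step 5: op6 load() → 89 — value 89
step 6: op5 store(98) — value 98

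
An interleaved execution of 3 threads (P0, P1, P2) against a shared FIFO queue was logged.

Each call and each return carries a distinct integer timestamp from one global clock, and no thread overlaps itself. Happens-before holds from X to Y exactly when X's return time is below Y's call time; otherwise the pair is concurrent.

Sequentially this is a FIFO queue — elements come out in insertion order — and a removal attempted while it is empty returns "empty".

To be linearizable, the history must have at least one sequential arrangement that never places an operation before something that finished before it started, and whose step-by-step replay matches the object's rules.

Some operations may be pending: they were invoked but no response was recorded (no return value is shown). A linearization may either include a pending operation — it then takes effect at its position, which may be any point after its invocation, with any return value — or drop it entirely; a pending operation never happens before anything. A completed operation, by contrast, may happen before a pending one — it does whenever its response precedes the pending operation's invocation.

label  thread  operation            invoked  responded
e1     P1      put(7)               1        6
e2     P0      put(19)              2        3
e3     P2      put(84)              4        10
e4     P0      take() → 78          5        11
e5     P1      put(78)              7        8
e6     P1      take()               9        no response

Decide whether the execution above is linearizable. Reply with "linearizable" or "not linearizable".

not linearizable

through event 10 a valid linearization exists; event 11 (e4 responding at time 11) ends that
every one of the 18 real-time-consistent orders over 5 completed FIFO queue ops fails the sequential spec
no escape via the 1 pending operation (e6): every completion choice fails
take e1, e2, e3, e4, e5 (pending dropped): step 4 already fails, because e4 take() → 78 cannot occur there
take e1, e2, e3, e5, e4 (pending dropped): step 5 already fails, because e4 take() → 78 cannot occur there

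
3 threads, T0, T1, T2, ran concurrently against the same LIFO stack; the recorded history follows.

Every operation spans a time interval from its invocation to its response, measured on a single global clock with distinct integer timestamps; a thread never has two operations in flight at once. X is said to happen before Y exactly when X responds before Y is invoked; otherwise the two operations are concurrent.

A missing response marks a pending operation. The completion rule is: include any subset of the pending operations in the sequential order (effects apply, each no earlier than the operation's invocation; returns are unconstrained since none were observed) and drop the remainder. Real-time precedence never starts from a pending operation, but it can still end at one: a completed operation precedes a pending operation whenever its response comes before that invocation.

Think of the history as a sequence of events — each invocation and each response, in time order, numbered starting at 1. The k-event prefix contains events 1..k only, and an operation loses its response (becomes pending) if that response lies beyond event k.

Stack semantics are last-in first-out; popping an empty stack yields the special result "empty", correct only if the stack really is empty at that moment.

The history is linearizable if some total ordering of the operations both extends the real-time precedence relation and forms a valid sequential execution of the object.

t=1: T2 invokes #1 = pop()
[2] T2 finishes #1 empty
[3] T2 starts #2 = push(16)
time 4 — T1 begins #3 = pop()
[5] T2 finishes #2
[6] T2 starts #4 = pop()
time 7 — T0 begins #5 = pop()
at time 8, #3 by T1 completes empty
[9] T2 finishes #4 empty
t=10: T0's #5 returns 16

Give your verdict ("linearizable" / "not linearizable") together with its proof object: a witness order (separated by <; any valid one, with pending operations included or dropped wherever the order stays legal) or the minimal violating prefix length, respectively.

1. #1 pop() → empty, leaving stack <>
2. #2 push(16), leaving stack <16>
3. #5 pop() → 16, leaving stack <>
4. #3 pop() → empty, leaving stack <>
5. #4 pop() → empty, leaving stack <>

linearizable — witness: #1 < #2 < #5 < #3 < #4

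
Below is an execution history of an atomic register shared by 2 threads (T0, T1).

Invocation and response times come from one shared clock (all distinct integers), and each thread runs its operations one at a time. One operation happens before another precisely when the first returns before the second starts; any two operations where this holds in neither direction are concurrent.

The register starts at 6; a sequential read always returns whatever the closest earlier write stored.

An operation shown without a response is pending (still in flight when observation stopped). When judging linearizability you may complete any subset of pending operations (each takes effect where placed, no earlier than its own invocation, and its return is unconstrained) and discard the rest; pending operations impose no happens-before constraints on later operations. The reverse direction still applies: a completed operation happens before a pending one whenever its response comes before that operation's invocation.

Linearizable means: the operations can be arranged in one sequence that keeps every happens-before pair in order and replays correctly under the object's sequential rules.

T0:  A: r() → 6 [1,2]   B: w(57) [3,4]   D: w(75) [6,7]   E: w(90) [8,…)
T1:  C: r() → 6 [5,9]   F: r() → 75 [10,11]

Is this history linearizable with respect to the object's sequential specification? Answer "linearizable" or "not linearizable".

through event 8 a valid linearization exists; event 9 (C responding at time 9) ends that
4 completed operations, 2 real-time-consistent orders — every atomic register replay fails
completion choices over the 1 pending operation (E) were checked; none helps
for example A, B, C, D (pending dropped) fails at step 3: C r() → 6 is not legal there
for example A, B, D, C (pending dropped) fails at step 4: C r() → 6 is not legal there

not linearizable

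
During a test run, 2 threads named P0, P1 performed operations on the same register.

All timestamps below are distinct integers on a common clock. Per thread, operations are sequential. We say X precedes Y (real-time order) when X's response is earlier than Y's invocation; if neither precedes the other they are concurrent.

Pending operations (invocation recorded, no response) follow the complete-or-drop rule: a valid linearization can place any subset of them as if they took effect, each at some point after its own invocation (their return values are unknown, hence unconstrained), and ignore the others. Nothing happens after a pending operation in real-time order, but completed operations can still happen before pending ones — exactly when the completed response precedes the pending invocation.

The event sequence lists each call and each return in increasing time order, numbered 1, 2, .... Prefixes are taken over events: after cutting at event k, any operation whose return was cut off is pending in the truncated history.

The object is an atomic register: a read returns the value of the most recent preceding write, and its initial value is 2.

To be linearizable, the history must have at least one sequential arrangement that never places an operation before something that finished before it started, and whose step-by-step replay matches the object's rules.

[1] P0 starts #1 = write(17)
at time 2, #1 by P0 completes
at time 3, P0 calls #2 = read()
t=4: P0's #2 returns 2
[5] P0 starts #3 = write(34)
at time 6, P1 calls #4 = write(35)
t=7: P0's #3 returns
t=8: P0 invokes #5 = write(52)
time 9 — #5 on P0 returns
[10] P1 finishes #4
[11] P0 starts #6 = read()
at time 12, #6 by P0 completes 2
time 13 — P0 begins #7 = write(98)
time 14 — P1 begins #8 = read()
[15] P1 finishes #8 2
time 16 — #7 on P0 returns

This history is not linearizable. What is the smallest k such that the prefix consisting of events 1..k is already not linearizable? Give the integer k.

events 1..3 are linearizable; a witness order is #1:
1. #1 write(17), leaving value 17
adding event 4 (#2 responds at 4) leaves no legal real-time order
e.g. #1, #2: illegal at step 2, since #2 read() → 2 cannot apply there

4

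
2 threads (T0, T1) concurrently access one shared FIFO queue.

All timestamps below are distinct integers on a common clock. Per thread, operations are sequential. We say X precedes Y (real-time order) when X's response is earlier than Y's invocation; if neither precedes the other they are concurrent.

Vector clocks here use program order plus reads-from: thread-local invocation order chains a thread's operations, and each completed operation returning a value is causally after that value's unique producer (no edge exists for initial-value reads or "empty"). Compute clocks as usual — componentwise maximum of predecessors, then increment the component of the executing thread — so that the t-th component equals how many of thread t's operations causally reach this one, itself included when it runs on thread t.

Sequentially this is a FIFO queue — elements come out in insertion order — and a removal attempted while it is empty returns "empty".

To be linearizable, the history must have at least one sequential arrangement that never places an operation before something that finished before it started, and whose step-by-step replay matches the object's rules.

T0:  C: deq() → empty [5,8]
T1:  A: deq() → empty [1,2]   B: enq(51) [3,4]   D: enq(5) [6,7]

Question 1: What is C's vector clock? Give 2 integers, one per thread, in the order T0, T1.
(1, 0)

no predecessors for A (invoked 1): T1 increments from zero → (0, 1)
no predecessors for C (invoked 5): T0 increments from zero → (1, 0)
merge at B (invoked 3): VC(A)=(0, 1), own-thread bump on T1 → (0, 2)
merge at D (invoked 6): VC(B)=(0, 2), own-thread bump on T1 → (0, 3)
target: VC(C) = (1, 0)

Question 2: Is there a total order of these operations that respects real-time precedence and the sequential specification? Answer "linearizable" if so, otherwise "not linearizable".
not linearizable

prefix check: 1..7 passes, 1..8 fails once C's time-8 response joins
no legal order exists: 2 real-time-consistent candidates over 4 completed FIFO queue operations, all rejected
for example A, B, C, D fails at step 3: C deq() → empty is not legal there
for example A, B, D, C fails at step 4: C deq() → empty is not legal there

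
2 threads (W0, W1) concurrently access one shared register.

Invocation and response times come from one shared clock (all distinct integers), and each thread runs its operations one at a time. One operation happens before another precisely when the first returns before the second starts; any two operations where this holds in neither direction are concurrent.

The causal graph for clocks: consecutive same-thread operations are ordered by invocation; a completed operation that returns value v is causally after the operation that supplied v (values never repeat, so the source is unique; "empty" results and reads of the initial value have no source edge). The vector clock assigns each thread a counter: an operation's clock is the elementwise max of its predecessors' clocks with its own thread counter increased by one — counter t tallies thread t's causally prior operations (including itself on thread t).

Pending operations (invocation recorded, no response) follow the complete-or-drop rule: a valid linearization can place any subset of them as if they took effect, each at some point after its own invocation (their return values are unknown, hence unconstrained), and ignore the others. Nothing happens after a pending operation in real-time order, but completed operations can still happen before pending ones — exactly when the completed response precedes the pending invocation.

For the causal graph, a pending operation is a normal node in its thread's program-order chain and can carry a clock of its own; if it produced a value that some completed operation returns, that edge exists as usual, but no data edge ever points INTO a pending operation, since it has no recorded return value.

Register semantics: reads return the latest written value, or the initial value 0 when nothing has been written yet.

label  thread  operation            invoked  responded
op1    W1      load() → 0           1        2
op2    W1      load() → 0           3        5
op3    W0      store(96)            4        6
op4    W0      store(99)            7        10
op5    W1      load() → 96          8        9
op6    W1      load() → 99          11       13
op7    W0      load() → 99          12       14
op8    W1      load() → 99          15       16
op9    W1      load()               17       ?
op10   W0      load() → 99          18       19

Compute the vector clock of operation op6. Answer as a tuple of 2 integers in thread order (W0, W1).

(2, 4)

invoked at 1, op1 has no predecessors; its own W1 bump gives (0, 1)
invoked at 4, op3 has no predecessors; its own W0 bump gives (1, 0)
merge at op2 (invoked 3): VC(op1)=(0, 1), own-thread bump on W1 → (0, 2)
merge at op4 (invoked 7): VC(op3)=(1, 0), own-thread bump on W0 → (2, 0)
merge at op7 (invoked 12): VC(op4)=(2, 0), own-thread bump on W0 → (3, 0)
merge at op5 (invoked 8): VC(op2)=(0, 2), VC(op3)=(1, 0), own-thread bump on W1 → (1, 3)
merge at op10 (invoked 18): VC(op4)=(2, 0), VC(op7)=(3, 0), own-thread bump on W0 → (4, 0)
merge at op6 (invoked 11): VC(op4)=(2, 0), VC(op5)=(1, 3), own-thread bump on W1 → (2, 4)
merge at op8 (invoked 15): VC(op4)=(2, 0), VC(op6)=(2, 4), own-thread bump on W1 → (2, 5)
merge at op9 (invoked 17): VC(op8)=(2, 5), own-thread bump on W1 → (2, 6)
target: VC(op6) = (2, 4)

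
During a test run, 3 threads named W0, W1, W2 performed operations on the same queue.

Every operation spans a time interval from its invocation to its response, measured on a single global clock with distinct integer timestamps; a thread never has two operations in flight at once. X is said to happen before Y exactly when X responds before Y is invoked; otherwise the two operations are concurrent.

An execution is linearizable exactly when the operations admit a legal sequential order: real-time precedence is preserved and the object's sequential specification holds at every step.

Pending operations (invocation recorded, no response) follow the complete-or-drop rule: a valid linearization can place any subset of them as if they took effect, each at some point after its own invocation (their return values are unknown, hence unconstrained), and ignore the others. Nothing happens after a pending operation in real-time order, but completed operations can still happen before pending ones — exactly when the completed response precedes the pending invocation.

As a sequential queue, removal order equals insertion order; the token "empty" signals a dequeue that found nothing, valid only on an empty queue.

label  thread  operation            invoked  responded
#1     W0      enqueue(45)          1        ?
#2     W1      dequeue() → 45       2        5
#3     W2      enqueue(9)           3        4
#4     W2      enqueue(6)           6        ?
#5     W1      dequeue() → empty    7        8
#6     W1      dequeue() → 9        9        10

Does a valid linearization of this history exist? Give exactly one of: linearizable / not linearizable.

not linearizable

events 1..7 are fine; event 8 — the response of #5 at time 8 — makes the prefix non-linearizable
every one of the 2 real-time-consistent orders over 3 completed queue ops fails the sequential spec
completion choices over the 2 pending operations (#1, #4) were checked; none helps
e.g. #2, #3, #5 (pending dropped): illegal at step 1, since #2 dequeue() → 45 cannot apply there
e.g. #3, #2, #5 (pending dropped): illegal at step 2, since #2 dequeue() → 45 cannot apply there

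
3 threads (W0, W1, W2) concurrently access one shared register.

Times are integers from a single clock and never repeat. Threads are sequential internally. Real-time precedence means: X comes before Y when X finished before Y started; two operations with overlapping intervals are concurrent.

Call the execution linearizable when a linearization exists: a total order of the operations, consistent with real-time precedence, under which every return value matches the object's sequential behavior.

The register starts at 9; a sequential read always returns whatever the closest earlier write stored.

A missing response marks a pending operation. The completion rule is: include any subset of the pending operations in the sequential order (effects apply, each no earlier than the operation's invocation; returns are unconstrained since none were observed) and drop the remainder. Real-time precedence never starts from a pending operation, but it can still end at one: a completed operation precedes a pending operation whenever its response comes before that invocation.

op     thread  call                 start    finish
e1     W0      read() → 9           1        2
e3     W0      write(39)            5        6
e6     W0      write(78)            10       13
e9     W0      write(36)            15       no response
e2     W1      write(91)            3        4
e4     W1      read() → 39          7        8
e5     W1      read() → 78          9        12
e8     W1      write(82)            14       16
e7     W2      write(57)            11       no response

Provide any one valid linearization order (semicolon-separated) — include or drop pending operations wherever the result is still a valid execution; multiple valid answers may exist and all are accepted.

after step 1 (e1 read() → 9): value 9
after step 2 (e2 write(91)): value 91
after step 3 (e3 write(39)): value 39
after step 4 (e4 read() → 39): value 39
after step 5 (e6 write(78)): value 78
after step 6 (e5 read() → 78): value 78
after step 7 (e7 write(57) (pending, included)): value 57
after step 8 (e8 write(82)): value 82

e1; e2; e3; e4; e6; e5; e7; e8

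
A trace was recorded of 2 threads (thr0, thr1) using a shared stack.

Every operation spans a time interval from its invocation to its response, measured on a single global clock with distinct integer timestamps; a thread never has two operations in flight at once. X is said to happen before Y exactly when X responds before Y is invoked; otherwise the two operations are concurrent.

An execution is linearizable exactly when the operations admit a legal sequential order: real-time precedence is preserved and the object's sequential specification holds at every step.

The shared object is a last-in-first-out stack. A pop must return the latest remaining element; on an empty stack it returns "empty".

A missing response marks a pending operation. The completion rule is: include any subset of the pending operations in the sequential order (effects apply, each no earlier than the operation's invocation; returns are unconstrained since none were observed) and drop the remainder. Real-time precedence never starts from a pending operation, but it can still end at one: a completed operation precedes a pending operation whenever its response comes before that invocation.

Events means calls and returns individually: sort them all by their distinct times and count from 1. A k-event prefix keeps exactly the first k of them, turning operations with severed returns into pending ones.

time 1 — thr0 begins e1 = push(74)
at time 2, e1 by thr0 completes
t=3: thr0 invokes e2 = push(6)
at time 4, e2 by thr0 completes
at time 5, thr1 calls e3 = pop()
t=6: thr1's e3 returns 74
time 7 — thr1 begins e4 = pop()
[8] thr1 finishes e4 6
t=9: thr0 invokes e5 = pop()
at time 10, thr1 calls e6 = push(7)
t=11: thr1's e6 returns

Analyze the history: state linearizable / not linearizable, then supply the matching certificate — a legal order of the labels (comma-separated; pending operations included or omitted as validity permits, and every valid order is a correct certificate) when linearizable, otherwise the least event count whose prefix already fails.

not linearizable — minimal violating prefix: 6 events

already the first 6 events (up to e3's response at time 6) admit no linearization; the first 5 still do
exactly one order of the 3 completed ops respects real time; the stack replay fails
sample order e1, e2, e3 stalls at step 3 — e3 pop() → 74 has no legal effect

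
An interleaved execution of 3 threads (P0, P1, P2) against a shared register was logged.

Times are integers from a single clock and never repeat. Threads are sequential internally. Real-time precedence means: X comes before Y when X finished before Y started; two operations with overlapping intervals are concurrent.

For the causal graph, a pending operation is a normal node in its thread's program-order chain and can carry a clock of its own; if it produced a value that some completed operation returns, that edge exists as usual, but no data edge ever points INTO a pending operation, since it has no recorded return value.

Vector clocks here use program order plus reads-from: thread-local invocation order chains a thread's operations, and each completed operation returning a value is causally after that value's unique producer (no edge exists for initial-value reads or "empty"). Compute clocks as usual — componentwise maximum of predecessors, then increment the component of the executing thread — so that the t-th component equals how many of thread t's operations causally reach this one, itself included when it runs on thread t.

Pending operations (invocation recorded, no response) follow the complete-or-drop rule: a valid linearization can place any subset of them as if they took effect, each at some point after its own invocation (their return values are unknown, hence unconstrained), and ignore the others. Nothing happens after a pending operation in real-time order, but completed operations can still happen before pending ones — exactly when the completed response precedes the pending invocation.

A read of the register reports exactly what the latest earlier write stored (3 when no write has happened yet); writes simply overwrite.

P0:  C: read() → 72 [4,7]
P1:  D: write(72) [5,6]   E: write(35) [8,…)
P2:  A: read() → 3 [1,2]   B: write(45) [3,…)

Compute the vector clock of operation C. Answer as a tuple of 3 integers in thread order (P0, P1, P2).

(1, 1, 0)

root op A, invoked 1: fresh clock plus P2's own tick → (0, 0, 1)
root op D, invoked 5: fresh clock plus P1's own tick → (0, 1, 0)
VC(B, invoked at 3): max of VC(A)=(0, 0, 1), then +1 on thread P2 → (0, 0, 2)
VC(E, invoked at 8): max of VC(D)=(0, 1, 0), then +1 on thread P1 → (0, 2, 0)
VC(C, invoked at 4): max of VC(D)=(0, 1, 0), then +1 on thread P0 → (1, 1, 0)
target: VC(C) = (1, 1, 0)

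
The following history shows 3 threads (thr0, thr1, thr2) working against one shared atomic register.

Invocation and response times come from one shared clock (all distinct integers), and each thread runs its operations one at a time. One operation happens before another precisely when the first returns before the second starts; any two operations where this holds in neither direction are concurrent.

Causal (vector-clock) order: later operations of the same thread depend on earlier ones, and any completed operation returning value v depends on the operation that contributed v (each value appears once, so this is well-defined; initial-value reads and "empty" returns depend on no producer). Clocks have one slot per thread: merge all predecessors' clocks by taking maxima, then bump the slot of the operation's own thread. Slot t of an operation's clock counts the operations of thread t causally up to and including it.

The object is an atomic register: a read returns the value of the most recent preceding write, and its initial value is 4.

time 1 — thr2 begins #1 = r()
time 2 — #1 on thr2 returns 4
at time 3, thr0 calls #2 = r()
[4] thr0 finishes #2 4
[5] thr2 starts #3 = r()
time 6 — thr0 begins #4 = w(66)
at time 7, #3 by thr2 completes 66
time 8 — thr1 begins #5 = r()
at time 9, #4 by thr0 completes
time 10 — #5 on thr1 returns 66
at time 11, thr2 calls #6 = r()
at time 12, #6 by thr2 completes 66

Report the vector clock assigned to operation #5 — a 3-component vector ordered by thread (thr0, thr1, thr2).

invoked at 1, #1 has no predecessors; its own thr2 bump gives (0, 0, 1)
invoked at 3, #2 has no predecessors; its own thr0 bump gives (1, 0, 0)
invoked at 6, #4 merges VC(#2)=(1, 0, 0) and bumps thr0's slot → (2, 0, 0)
invoked at 8, #5 merges VC(#4)=(2, 0, 0) and bumps thr1's slot → (2, 1, 0)
invoked at 5, #3 merges VC(#1)=(0, 0, 1), VC(#4)=(2, 0, 0) and bumps thr2's slot → (2, 0, 2)
invoked at 11, #6 merges VC(#3)=(2, 0, 2), VC(#4)=(2, 0, 0) and bumps thr2's slot → (2, 0, 3)
target: VC(#5) = (2, 1, 0)

(2, 1, 0)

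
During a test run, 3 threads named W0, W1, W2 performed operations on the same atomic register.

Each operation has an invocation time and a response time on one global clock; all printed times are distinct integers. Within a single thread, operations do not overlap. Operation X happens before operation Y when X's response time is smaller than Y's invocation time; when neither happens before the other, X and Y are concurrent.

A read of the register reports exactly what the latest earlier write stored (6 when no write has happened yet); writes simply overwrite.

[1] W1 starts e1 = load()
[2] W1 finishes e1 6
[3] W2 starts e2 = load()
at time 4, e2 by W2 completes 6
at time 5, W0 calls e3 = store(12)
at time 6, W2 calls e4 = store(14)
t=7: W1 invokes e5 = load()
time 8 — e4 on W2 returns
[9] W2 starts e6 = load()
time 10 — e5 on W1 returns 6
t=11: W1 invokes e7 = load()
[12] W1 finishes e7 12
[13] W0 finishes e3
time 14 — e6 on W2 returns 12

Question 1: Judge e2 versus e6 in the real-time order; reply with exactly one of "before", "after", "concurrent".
e2 spans [3,4], e6 spans [9,14]
resp(e2)=4 < inv(e6)=9

before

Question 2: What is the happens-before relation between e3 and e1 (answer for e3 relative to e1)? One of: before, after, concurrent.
e3 spans [5,13], e1 spans [1,2]
resp(e1)=2 < inv(e3)=5

after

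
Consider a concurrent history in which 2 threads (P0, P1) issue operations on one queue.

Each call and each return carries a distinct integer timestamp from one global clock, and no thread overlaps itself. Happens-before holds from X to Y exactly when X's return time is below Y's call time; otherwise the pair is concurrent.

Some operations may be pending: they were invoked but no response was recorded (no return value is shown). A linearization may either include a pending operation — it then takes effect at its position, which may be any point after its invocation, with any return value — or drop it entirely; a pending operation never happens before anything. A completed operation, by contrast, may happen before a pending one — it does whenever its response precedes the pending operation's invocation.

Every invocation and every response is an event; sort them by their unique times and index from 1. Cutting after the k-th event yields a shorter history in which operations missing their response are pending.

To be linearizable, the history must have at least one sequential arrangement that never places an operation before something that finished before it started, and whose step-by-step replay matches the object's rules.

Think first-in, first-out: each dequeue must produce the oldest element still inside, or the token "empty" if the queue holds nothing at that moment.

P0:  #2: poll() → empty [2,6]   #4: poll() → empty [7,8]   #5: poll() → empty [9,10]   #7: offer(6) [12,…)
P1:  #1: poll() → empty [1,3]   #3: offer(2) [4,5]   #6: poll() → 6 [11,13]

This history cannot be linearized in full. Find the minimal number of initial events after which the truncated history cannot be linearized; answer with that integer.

8

events 1..7 are linearizable, e.g. via #1, #2, #3:
1. #1 poll() → empty, leaving queue <>
2. #2 poll() → empty, leaving queue <>
3. #3 offer(2), leaving queue <2>
include event 8 — #4 responding at 8 — and every candidate order breaks
for example #1, #2, #3, #4 fails at step 4: #4 poll() → empty is not legal there
for example #1, #3, #2, #4 fails at step 3: #2 poll() → empty is not legal there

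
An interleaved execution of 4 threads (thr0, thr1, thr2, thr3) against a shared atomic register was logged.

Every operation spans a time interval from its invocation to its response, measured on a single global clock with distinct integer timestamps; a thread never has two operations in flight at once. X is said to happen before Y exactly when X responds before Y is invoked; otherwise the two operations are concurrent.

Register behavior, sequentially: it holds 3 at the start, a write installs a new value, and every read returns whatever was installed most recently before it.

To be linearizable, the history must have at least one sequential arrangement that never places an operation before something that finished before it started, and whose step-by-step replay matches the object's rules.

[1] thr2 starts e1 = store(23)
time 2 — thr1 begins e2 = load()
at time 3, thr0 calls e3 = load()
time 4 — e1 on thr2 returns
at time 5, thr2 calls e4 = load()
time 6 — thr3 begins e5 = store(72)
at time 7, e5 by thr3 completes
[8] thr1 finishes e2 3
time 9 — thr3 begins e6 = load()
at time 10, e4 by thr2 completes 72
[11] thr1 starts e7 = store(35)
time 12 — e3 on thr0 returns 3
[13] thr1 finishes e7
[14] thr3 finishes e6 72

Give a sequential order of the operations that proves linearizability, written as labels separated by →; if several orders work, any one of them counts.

after step 1 (e2 load() → 3): value 3
after step 2 (e3 load() → 3): value 3
after step 3 (e1 store(23)): value 23
after step 4 (e5 store(72)): value 72
after step 5 (e4 load() → 72): value 72
after step 6 (e6 load() → 72): value 72
after step 7 (e7 store(35)): value 35

e2 → e3 → e1 → e5 → e4 → e6 → e7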